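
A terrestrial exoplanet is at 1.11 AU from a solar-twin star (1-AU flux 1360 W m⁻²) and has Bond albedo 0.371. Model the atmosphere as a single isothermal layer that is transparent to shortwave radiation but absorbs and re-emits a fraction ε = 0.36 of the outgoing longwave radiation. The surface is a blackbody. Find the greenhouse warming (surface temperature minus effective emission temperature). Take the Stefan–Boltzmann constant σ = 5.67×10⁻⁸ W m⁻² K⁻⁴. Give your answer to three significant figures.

Flux at the orbit: S = 1360/(1.11)² = 1104 W m⁻².
Effective emission temperature (TOA balance): σT_e⁴ = S(1−α)/4 = 173.6 W m⁻² → T_e = 235.2 K.
The surface balance (absorbed SW + ε·downward IR = σT_s⁴) with T_a⁴ = T_s⁴/2 reduces to T_s = T_e·[2/(2−ε)]^¼ = 247.2 K.
T_s − T_e = 247.2 − 235.2 = 11.96 K.

12.0 K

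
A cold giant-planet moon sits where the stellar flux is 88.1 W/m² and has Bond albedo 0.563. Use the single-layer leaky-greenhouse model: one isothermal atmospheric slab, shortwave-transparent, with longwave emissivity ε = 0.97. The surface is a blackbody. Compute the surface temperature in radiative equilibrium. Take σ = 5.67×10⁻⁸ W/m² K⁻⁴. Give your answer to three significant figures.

135 K

Effective emission temperature (TOA balance): σT_e⁴ = S(1−α)/4 = 9.625 W/m² → T_e = 114.1 K.
Surface balance with a leaky layer gives σT_s⁴ = σT_e⁴·2/(2−ε), so T_s = T_e·[2/(2−0.97)]^(1/4) = 134.7 K.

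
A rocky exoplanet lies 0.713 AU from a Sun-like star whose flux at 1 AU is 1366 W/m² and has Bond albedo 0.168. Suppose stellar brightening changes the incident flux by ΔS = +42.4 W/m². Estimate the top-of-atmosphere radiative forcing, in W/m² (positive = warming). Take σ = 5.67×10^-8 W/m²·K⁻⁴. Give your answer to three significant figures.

By the inverse-square law, S = 1366/0.713² = 2687 W/m².
ΔF = Δ[S(1−α)]/4 = (1−0.168)·+42.4/4 = 8.819 W/m².

8.82 W/m²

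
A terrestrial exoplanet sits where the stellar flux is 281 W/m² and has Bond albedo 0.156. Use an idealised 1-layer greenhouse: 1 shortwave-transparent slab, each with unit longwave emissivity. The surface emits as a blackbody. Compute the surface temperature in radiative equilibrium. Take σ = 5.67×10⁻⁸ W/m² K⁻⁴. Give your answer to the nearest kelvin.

OLR = S(1−α)/4 = 59.29 W/m²; the top layer radiates at T_e = 179.8 K.
Layer-by-layer balance gives σT_s⁴ = (N+1)σT_e⁴, so T_s = 2^¼·179.8 = 213.8 K.

214 K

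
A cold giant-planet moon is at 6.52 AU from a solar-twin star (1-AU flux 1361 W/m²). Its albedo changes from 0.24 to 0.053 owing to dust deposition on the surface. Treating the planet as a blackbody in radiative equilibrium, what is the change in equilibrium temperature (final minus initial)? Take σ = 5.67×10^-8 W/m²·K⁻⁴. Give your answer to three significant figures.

5.75 K

Irradiance scales as 1/d², so S = 1361 W/m² × (1/6.52)² = 32.02 W/m².
Before: T₁ = [32.02·0.76/(4σ)]^(1/4) = 101.8 K.
After:  T₂ = [32.02·0.947/(4σ)]^(1/4) = 107.5 K.
Change: 107.5 − 101.8 = 5.754 K.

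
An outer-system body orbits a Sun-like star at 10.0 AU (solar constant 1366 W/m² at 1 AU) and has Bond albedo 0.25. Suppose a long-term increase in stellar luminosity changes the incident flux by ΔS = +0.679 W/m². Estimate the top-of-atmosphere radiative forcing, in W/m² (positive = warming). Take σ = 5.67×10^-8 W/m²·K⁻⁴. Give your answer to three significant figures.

0.127 W/m²

Flux at the orbit: S = 1366/(10.0)² = 13.66 W/m².
TOA radiative forcing: ΔF = (1−α)ΔS/4 = 0.75·(+0.679)/4 = 0.1273 W/m².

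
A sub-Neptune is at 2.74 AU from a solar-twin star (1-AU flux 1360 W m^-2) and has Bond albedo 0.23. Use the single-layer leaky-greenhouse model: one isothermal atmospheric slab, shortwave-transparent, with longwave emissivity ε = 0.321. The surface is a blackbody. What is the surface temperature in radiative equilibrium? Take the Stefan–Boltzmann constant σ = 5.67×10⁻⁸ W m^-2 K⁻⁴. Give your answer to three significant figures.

By the inverse-square law, S = 1360/2.74² = 181.1 W m^-2.
Effective emission temperature (TOA balance): σT_e⁴ = S(1−α)/4 = 34.87 W m^-2 → T_e = 157.5 K.
The surface balance (absorbed SW + ε·downward IR = σT_s⁴) with T_a⁴ = T_s⁴/2 reduces to T_s = T_e·[2/(2−ε)]^¼ = 164.5 K.

165 K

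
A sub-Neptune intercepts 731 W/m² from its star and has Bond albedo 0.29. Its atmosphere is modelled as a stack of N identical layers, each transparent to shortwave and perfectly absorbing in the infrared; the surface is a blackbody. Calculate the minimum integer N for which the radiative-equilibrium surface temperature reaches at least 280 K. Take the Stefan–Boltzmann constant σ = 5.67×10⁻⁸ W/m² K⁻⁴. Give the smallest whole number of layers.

2

Top-of-atmosphere balance: σT_e⁴ = S(1−α)/4 = 129.8 W/m² → T_e = 218.7 K.
Need (N+1)T_e⁴ ≥ T_s⁴, i.e. N+1 ≥ (280/218.7)⁴ = 2.686.
So N ≥ 1.686; the smallest integer is N = 2.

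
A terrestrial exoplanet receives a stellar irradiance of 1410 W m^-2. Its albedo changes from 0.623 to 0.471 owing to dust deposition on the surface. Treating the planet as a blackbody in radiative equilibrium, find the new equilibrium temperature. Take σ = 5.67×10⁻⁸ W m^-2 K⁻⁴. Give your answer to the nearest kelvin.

With the new albedo, S(1−α₂)/4 = 186.5 W m^-2, so T₂ = 239.5 K.

239 kelvin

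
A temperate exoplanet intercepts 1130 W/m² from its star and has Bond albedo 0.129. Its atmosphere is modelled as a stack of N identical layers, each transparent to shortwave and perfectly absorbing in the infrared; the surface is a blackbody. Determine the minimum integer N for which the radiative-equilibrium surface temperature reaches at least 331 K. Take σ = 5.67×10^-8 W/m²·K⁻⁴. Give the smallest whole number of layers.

Top-of-atmosphere balance: σT_e⁴ = S(1−α)/4 = 246.1 W/m² → T_e = 256.7 K.
Since T_s⁴ = (N+1)T_e⁴, we need N ≥ (T_s/T_e)⁴ − 1 = 1.766.
Rounding up, N = 2.

2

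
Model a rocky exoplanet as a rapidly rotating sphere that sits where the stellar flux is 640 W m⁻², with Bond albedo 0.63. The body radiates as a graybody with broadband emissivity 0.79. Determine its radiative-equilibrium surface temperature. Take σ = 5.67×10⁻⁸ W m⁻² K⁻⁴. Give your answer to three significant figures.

191 kelvin

Averaging over the sphere, the absorbed flux is S(1−α)/4 = 59.20 W m⁻².
Radiative balance εσT⁴ = 59.20 gives T = [59.20/(0.79·σ)]^(1/4) = 190.7 K.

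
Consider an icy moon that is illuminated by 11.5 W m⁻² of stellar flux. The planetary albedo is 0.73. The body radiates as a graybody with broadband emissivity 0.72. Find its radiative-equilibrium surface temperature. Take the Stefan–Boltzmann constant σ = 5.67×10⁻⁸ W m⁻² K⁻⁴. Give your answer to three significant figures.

66.0 K

Averaging over the sphere, the absorbed flux is S(1−α)/4 = 0.7763 W m⁻².
Radiative balance εσT⁴ = 0.7763 gives T = [0.7763/(0.72·σ)]^(1/4) = 66.03 K.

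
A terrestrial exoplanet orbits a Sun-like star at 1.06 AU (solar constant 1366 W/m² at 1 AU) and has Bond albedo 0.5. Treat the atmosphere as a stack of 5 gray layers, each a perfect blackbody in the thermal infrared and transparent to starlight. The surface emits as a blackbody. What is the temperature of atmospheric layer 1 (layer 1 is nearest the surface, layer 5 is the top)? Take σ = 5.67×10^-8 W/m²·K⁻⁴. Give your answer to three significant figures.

340 K

Flux at the orbit: S = 1366/(1.06)² = 1216 W/m².
Top-of-atmosphere balance: σT_e⁴ = S(1−α)/4 = 152.0 W/m² → T_e = 227.5 K.
Each opaque layer satisfies 2T_j⁴ = T_{j−1}⁴ + T_{j+1}⁴, giving T_k⁴ = (N+1−k)T_e⁴.
With k = 1: T_1 = (5+1−1)^¼·227.5 K = 340.2 K.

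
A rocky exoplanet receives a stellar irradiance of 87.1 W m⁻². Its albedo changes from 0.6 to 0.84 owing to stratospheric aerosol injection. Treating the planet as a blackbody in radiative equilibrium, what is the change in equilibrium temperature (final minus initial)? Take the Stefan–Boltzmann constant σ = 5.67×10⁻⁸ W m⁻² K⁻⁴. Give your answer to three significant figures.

Before: T₁ = [87.10·0.4/(4σ)]^(1/4) = 111.3 K.
With α = 0.84, T₂ = 88.54 K.
ΔT = T₂ − T₁ = -22.79 K.

-22.8 K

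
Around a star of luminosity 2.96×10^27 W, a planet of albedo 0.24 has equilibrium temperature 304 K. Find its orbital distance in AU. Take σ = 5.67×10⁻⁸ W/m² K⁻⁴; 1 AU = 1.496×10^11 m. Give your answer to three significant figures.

2.03 AU

Required flux: S = 4σT⁴/(1−α) = 2549 W/m².
S = L/(4πd²) → d = √(L/4πS) = √(2.96×10^27/(4π·2549)) = 3.040×10^11 m = 2.032 AU.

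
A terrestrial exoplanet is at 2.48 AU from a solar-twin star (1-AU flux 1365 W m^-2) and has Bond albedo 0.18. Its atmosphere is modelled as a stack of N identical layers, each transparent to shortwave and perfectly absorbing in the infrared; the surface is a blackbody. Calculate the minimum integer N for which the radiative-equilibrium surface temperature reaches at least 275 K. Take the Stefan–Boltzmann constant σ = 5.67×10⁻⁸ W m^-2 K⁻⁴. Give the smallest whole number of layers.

7

Flux at the orbit: S = 1365/(2.48)² = 221.9 W m^-2.
The effective emission temperature is T_e = [S(1−α)/(4σ)]^¼ = 168.3 K.
Since T_s⁴ = (N+1)T_e⁴, we need N ≥ (T_s/T_e)⁴ − 1 = 6.127.
Rounding up, N = 7.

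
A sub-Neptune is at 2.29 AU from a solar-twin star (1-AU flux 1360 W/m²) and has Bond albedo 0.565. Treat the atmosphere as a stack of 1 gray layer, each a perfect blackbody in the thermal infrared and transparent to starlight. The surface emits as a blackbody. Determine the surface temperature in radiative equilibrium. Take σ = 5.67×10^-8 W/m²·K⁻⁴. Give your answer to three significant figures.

178 K

By the inverse-square law, S = 1360/2.29² = 259.3 W/m².
Top-of-atmosphere balance: σT_e⁴ = S(1−α)/4 = 28.20 W/m² → T_e = 149.3 K.
Layer-by-layer balance gives σT_s⁴ = (N+1)σT_e⁴, so T_s = 2^¼·149.3 = 177.6 K.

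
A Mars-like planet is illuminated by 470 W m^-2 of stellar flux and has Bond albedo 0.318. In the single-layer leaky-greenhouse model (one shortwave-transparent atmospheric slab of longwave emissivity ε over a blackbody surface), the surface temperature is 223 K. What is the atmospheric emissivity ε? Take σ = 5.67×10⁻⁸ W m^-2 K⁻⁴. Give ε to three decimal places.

0.857

TOA balance gives T_e = 193.9 K.
T_s⁴ = T_e⁴·2/(2−ε) → ε = 2 − 2(T_e/T_s)⁴ = 2 − 2·(193.9/223)⁴ = 0.8570.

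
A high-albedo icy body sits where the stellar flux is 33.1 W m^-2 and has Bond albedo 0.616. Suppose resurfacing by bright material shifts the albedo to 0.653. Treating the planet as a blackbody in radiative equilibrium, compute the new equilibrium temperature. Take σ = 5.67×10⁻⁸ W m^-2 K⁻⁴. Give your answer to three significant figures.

84.4 K

T₂ = [S(1−α₂)/(4σ)]^(1/4) = [33.10·0.347/(4σ)]^(1/4) = 84.36 K.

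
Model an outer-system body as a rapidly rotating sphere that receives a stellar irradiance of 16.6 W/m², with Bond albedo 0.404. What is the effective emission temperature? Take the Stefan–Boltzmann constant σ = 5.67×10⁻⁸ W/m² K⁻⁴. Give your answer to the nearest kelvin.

The planet absorbs (1−α)S over its disc πR² and re-emits over 4πR², so the mean absorbed flux is (1−0.404)·16.60/4 = 2.473 W/m².
Balancing against σT⁴: T = (2.473/5.67×10⁻⁸)^(1/4) = 81.27 K.

81 K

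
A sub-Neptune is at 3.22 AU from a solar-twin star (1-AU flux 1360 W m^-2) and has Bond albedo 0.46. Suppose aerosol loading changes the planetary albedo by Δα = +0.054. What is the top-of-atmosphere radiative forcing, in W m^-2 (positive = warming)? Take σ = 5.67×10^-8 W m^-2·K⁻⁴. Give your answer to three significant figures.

-1.77 W m^-2

By the inverse-square law, S = 1360/3.22² = 131.2 W m^-2.
TOA radiative forcing: ΔF = −S·Δα/4 = −131.2·(+0.054)/4 = -1.771 W m^-2.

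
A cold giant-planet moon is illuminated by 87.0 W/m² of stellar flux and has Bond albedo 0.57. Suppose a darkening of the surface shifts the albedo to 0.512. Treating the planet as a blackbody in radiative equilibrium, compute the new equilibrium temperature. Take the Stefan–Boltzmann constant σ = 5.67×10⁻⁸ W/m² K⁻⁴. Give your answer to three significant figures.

117 K

With the new albedo, S(1−α₂)/4 = 10.61 W/m², so T₂ = 117.0 K.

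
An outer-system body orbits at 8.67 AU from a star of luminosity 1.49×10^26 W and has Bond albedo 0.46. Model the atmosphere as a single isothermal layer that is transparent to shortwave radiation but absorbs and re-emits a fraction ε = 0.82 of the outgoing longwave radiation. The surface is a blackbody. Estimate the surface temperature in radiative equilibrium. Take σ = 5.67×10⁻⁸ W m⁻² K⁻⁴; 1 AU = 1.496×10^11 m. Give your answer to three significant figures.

73.0 K

d = 8.67 × 1.496×10^11 m = 1.297×10^12 m.
Spreading L over a sphere of radius d: S = 1.49×10^26/(4π·1.30×10^12²) = 7.048 W m⁻².
The planet radiates to space at T_e = [S(1−α)/(4σ)]^(1/4) = 64.00 K.
For a single slab of emissivity ε, T_s⁴ = 2T_e⁴/(2−ε); thus T_s = 64.00·(1.695)^(1/4) = 73.03 K.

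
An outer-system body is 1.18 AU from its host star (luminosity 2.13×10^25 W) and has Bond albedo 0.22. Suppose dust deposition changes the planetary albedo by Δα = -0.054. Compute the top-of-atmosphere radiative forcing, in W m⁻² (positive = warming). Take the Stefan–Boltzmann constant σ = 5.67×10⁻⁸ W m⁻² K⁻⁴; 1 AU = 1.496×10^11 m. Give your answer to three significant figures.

Orbital distance: d = 1.18 AU = 1.765×10^11 m.
S = L/(4πd²) = 54.39 W m⁻².
TOA radiative forcing: ΔF = −S·Δα/4 = −54.39·(-0.054)/4 = 0.7343 W m⁻².

0.734 W m⁻²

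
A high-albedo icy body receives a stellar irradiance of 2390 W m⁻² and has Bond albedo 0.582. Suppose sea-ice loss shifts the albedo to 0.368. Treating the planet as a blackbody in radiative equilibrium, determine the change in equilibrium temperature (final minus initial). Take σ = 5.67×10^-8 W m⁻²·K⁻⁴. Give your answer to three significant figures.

28.1 K

With α = 0.582, T₁ = 257.6 K.
Final:   T₂ = [S(1−0.368)/(4σ)]^(1/4) = 285.7 K.
Change: 285.7 − 257.6 = 28.05 K.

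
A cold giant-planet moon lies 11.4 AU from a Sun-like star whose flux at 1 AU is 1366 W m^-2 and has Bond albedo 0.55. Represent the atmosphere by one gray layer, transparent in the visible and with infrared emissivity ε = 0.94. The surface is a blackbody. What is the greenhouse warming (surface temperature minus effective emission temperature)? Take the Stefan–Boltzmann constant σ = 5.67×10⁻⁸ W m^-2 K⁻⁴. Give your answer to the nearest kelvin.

12 K

Flux at the orbit: S = 1366/(11.4)² = 10.51 W m^-2.
Effective emission temperature (TOA balance): σT_e⁴ = S(1−α)/4 = 1.182 W m^-2 → T_e = 67.58 K.
For a single slab of emissivity ε, T_s⁴ = 2T_e⁴/(2−ε); thus T_s = 67.58·(1.887)^(1/4) = 79.20 K.
T_s − T_e = 79.20 − 67.58 = 11.62 K.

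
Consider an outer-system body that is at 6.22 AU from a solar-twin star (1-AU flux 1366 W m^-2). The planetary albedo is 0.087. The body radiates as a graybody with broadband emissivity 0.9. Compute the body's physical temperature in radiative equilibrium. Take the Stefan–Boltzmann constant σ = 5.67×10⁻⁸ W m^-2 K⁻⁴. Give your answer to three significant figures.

112 K

Flux at the orbit: S = 1366/(6.22)² = 35.31 W m^-2.
Absorbed flux (global mean): S(1−α)/4 = 35.31·0.913/4 = 8.059 W m^-2.
Radiative balance εσT⁴ = 8.059 gives T = [8.059/(0.9·σ)]^(1/4) = 112.1 K.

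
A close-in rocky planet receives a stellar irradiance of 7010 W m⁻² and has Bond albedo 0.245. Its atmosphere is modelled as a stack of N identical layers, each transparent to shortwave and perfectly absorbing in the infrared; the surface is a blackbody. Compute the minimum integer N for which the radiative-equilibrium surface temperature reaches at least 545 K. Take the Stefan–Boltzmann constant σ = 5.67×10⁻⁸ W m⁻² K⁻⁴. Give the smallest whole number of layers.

OLR = S(1−α)/4 = 1323 W m⁻²; the top layer radiates at T_e = 390.8 K.
Since T_s⁴ = (N+1)T_e⁴, we need N ≥ (T_s/T_e)⁴ − 1 = 2.781.
Rounding up, N = 3.

3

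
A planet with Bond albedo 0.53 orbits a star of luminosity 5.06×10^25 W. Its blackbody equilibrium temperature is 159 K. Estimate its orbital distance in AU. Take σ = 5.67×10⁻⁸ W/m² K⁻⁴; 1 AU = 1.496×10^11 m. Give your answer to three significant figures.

Energy balance gives S = 4σT⁴/(1−α) = 308.4 W/m².
Then d = [L/(4πS)]^(1/2) = 1.143×10^11 m, i.e. 0.7638 AU.

0.764 AU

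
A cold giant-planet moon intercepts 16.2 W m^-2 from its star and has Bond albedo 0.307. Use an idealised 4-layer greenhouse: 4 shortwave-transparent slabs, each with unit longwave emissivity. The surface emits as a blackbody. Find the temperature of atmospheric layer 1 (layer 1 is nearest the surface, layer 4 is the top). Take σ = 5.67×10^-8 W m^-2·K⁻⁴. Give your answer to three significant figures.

OLR = S(1−α)/4 = 2.807 W m^-2; the top layer radiates at T_e = 83.88 K.
Each opaque layer satisfies 2T_j⁴ = T_{j−1}⁴ + T_{j+1}⁴, giving T_k⁴ = (N+1−k)T_e⁴.
With k = 1: T_1 = (4+1−1)^¼·83.88 K = 118.6 K.

119 K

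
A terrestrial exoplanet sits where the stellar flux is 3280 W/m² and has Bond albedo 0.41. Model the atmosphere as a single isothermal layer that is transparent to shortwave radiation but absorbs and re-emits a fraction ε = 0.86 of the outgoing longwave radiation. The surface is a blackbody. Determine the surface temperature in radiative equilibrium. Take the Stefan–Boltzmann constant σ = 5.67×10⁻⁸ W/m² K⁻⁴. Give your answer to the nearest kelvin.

The planet radiates to space at T_e = [S(1−α)/(4σ)]^(1/4) = 303.9 K.
The surface balance (absorbed SW + ε·downward IR = σT_s⁴) with T_a⁴ = T_s⁴/2 reduces to T_s = T_e·[2/(2−ε)]^¼ = 349.8 K.

350 K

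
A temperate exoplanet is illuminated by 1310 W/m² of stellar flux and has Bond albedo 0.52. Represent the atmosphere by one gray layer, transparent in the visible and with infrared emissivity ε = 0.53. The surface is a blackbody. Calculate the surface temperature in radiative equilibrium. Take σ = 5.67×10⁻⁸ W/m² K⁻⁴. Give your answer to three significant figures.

The planet radiates to space at T_e = [S(1−α)/(4σ)]^(1/4) = 229.5 K.
For a single slab of emissivity ε, T_s⁴ = 2T_e⁴/(2−ε); thus T_s = 229.5·(1.361)^(1/4) = 247.8 K.

248 K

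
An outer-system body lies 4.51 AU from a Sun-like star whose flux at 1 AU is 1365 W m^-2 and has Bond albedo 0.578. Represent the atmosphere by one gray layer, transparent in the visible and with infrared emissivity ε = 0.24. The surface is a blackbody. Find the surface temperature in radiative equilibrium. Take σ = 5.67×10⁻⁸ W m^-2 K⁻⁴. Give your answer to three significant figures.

Irradiance scales as 1/d², so S = 1365 W m^-2 × (1/4.51)² = 67.11 W m^-2.
The planet radiates to space at T_e = [S(1−α)/(4σ)]^(1/4) = 105.7 K.
The surface balance (absorbed SW + ε·downward IR = σT_s⁴) with T_a⁴ = T_s⁴/2 reduces to T_s = T_e·[2/(2−ε)]^¼ = 109.1 K.

109 K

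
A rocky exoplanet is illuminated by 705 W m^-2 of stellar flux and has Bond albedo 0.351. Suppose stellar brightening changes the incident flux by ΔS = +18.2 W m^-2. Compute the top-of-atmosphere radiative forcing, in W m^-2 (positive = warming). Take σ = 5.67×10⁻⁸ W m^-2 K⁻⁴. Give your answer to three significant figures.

TOA radiative forcing: ΔF = (1−α)ΔS/4 = 0.649·(+18.2)/4 = 2.953 W m^-2.

2.95 W m^-2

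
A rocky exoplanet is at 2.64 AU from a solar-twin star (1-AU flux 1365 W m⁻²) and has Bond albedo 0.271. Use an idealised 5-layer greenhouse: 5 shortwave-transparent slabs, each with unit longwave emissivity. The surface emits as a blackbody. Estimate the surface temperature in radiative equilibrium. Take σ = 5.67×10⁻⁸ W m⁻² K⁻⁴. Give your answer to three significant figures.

248 K

Flux at the orbit: S = 1365/(2.64)² = 195.9 W m⁻².
The effective emission temperature is T_e = [S(1−α)/(4σ)]^¼ = 158.4 K.
With N = 5 opaque layers, T_s = (N+1)^(1/4)·T_e = 6^(1/4)·158.4 = 247.9 K.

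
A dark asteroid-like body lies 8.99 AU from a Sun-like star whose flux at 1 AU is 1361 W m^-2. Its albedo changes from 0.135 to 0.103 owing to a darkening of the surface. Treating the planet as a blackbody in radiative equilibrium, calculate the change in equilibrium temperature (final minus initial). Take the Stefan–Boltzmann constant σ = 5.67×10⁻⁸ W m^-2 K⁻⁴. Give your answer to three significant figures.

Flux at the orbit: S = 1361/(8.99)² = 16.84 W m^-2.
Initial: T₁ = [S(1−0.135)/(4σ)]^(1/4) = 89.52 K.
With α = 0.103, T₂ = 90.34 K.
Change: 90.34 − 89.52 = 0.8167 K.

0.817 K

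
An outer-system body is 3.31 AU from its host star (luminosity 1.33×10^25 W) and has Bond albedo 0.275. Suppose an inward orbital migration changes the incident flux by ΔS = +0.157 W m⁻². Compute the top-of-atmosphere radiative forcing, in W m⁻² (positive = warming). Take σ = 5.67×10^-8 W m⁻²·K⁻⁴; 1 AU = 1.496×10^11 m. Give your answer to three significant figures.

Orbital distance: d = 3.31 AU = 4.952×10^11 m.
S = L/(4πd²) = 4.316 W m⁻².
ΔF = Δ[S(1−α)]/4 = (1−0.275)·+0.157/4 = 0.02846 W m⁻².

0.0285 W m⁻²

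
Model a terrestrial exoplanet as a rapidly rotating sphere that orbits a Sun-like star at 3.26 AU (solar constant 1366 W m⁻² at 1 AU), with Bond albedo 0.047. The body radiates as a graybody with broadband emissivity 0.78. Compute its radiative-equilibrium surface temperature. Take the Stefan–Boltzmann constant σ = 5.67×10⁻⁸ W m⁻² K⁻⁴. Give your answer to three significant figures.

By the inverse-square law, S = 1366/3.26² = 128.5 W m⁻².
Averaging over the sphere, the absorbed flux is S(1−α)/4 = 30.62 W m⁻².
Equating to εσT⁴ with ε = 0.78: T = (30.62/0.78σ)^(1/4) = 162.2 K.

162 kelvin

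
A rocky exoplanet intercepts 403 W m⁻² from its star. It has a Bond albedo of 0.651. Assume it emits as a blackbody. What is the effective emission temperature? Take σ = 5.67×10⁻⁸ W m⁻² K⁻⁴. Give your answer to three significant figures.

158 kelvin

The planet absorbs (1−α)S over its disc πR² and re-emits over 4πR², so the mean absorbed flux is (1−0.651)·403.0/4 = 35.16 W m⁻².
Set σT⁴ = 35.16 → T = (35.16/σ)^(1/4) = 157.8 K.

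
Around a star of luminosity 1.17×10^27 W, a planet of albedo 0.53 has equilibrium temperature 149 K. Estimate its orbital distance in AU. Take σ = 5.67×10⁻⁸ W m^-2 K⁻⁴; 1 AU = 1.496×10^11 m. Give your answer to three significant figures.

Required flux: S = 4σT⁴/(1−α) = 237.8 W m^-2.
From L = 4πd²S, d = √(1.17×10^27/(4π·237.8)) = 6.257×10^11 m = 4.182 AU.

4.18 AU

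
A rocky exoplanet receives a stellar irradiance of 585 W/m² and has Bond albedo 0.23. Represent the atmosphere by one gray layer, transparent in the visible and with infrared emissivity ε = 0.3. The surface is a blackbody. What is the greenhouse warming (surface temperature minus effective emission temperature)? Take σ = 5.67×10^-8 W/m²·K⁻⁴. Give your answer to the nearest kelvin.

9 K

The planet radiates to space at T_e = [S(1−α)/(4σ)]^(1/4) = 211.1 K.
The surface balance (absorbed SW + ε·downward IR = σT_s⁴) with T_a⁴ = T_s⁴/2 reduces to T_s = T_e·[2/(2−ε)]^¼ = 219.9 K.
Greenhouse warming: T_s − T_e = 8.754 K.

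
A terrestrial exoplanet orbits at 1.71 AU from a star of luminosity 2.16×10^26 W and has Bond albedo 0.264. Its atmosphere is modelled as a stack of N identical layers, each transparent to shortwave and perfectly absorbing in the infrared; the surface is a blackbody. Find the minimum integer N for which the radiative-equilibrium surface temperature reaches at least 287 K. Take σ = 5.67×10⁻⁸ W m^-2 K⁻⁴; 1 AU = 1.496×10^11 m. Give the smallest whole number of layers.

7

Orbital distance: d = 1.71 AU = 2.558×10^11 m.
Flux at the orbit: S = L/(4πd²) = 2.16×10^26/(4π·(2.56×10^11)²) = 262.7 W m^-2.
Top-of-atmosphere balance: σT_e⁴ = S(1−α)/4 = 48.33 W m^-2 → T_e = 170.9 K.
T_s = (N+1)^(1/4)·T_e ≥ 287 K requires N+1 ≥ (T_s/T_e)⁴ = (287/170.9)⁴ = 7.960.
So N ≥ 6.960; the smallest integer is N = 7.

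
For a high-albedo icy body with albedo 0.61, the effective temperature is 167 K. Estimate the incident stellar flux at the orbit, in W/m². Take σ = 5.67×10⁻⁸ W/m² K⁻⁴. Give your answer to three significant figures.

Invert the energy balance for S: S = 4σT⁴/(1−α).
σT⁴ = 5.67×10⁻⁸·(167)⁴ = 44.10 W/m².
So S = 4×44.10/(1−0.61) = 452.3 W/m².

452 W/m²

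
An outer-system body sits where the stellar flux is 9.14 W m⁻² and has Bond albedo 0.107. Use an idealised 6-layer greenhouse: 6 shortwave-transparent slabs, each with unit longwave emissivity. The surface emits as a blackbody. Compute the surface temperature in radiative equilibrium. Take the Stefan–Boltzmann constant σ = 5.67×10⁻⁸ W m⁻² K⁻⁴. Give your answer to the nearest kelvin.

126 K

OLR = S(1−α)/4 = 2.041 W m⁻²; the top layer radiates at T_e = 77.45 K.
Layer-by-layer balance gives σT_s⁴ = (N+1)σT_e⁴, so T_s = 7^¼·77.45 = 126.0 K.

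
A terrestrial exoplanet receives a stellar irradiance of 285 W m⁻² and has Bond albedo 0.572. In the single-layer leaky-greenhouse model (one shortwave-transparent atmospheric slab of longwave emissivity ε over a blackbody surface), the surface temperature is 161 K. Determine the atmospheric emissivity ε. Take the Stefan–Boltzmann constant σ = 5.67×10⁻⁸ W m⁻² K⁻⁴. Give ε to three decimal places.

0.399

Effective temperature: T_e = [S(1−α)/(4σ)]^(1/4) = 152.3 K.
T_s⁴ = T_e⁴·2/(2−ε) → ε = 2 − 2(T_e/T_s)⁴ = 2 − 2·(152.3/161)⁴ = 0.3991.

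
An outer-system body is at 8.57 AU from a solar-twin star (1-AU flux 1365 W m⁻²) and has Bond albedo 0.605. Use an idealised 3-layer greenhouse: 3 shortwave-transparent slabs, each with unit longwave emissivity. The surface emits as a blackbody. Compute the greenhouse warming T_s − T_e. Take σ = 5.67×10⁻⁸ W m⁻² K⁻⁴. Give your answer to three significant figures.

31.2 K

By the inverse-square law, S = 1365/8.57² = 18.59 W m⁻².
Top-of-atmosphere balance: σT_e⁴ = S(1−α)/4 = 1.835 W m⁻² → T_e = 75.43 K.
Surface: T_s = (4)^¼·T_e = 106.7 K.
Warming: T_s − T_e = 31.24 K.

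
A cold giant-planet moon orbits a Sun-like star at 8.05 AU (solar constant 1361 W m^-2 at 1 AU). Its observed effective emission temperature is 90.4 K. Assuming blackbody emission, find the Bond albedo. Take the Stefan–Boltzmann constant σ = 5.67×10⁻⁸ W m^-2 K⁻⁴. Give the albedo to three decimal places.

Flux at the orbit: S = 1361/(8.05)² = 21.00 W m^-2.
Energy balance: S(1−α)/4 = σT⁴, so 1−α = 4σT⁴/S.
4σT⁴ = 4·5.67×10⁻⁸·(90.4)⁴ = 15.15 W m^-2.
1−α = 15.15/21.00 = 0.7212, so α = 0.2788.

0.279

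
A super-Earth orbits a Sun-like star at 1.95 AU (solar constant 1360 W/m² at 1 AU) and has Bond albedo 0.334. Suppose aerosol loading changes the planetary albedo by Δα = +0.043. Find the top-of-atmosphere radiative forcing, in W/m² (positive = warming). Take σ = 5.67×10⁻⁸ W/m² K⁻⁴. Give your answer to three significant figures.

-3.84 W/m²

Irradiance scales as 1/d², so S = 1360 W/m² × (1/1.95)² = 357.7 W/m².
TOA radiative forcing: ΔF = −S·Δα/4 = −357.7·(+0.043)/4 = -3.845 W/m².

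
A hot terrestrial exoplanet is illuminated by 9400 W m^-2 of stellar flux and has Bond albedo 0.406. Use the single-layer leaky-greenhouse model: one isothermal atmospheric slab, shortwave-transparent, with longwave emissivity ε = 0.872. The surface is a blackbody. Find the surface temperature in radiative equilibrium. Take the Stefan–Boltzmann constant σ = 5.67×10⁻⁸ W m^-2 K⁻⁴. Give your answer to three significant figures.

457 kelvin

The planet radiates to space at T_e = [S(1−α)/(4σ)]^(1/4) = 396.1 K.
For a single slab of emissivity ε, T_s⁴ = 2T_e⁴/(2−ε); thus T_s = 396.1·(1.773)^(1/4) = 457.1 K.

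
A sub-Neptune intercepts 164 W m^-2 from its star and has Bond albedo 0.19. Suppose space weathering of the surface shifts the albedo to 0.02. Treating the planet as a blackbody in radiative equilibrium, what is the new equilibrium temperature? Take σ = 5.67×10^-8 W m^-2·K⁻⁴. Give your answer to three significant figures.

163 K

New equilibrium: T₂ = [(1−0.02)·164.0/(4σ)]^(1/4) = 163.2 K.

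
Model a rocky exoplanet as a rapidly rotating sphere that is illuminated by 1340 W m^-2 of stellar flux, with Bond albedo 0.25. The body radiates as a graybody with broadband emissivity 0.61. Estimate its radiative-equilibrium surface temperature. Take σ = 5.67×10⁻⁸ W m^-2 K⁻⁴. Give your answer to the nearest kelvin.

Averaging over the sphere, the absorbed flux is S(1−α)/4 = 251.2 W m^-2.
Equating to εσT⁴ with ε = 0.61: T = (251.2/0.61σ)^(1/4) = 291.9 K.

292 kelvin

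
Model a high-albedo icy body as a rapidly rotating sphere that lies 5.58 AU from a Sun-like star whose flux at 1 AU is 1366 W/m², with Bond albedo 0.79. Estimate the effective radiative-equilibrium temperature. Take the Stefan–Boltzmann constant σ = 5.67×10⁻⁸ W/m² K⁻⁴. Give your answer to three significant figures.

By the inverse-square law, S = 1366/5.58² = 43.87 W/m².
Averaging over the sphere, the absorbed flux is S(1−α)/4 = 2.303 W/m².
In equilibrium σT⁴ equals this, so T = 79.83 K.

79.8 K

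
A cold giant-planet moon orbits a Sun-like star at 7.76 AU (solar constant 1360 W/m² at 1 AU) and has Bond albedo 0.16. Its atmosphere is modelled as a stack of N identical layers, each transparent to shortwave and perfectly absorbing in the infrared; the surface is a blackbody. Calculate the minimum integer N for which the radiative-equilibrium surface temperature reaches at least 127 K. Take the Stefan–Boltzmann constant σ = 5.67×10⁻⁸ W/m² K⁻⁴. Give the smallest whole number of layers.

Irradiance scales as 1/d², so S = 1360 W/m² × (1/7.76)² = 22.58 W/m².
Top-of-atmosphere balance: σT_e⁴ = S(1−α)/4 = 4.743 W/m² → T_e = 95.63 K.
Since T_s⁴ = (N+1)T_e⁴, we need N ≥ (T_s/T_e)⁴ − 1 = 2.110.
So N ≥ 2.110; the smallest integer is N = 3.

3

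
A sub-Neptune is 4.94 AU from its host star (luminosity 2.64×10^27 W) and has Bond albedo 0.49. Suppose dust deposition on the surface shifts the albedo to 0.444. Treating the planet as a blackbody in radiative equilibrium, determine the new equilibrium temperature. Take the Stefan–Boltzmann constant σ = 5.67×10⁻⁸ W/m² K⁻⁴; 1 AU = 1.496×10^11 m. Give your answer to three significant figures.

d = 4.94 × 1.496×10^11 m = 7.390×10^11 m.
Spreading L over a sphere of radius d: S = 2.64×10^27/(4π·7.39×10^11²) = 384.7 W/m².
T₂ = [S(1−α₂)/(4σ)]^(1/4) = [384.7·0.556/(4σ)]^(1/4) = 175.2 K.

175 K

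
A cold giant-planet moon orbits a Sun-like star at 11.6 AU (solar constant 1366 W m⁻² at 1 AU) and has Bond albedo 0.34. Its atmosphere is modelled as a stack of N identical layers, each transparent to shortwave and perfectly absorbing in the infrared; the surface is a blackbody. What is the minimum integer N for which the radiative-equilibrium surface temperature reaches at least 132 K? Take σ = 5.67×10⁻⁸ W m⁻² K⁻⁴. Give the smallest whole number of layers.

Irradiance scales as 1/d², so S = 1366 W m⁻² × (1/11.6)² = 10.15 W m⁻².
The effective emission temperature is T_e = [S(1−α)/(4σ)]^¼ = 73.72 K.
Need (N+1)T_e⁴ ≥ T_s⁴, i.e. N+1 ≥ (132/73.72)⁴ = 10.277.
So N ≥ 9.277; the smallest integer is N = 10.

10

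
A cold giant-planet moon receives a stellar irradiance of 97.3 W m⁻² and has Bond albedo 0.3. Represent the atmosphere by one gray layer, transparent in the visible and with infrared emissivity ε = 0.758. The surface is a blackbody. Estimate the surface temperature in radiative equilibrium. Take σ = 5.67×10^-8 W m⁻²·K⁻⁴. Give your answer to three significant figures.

At the top of the atmosphere, σT_e⁴ = S(1−α)/4 = 17.03 W m⁻², giving T_e = 131.6 K.
The surface balance (absorbed SW + ε·downward IR = σT_s⁴) with T_a⁴ = T_s⁴/2 reduces to T_s = T_e·[2/(2−ε)]^¼ = 148.3 K.

148 kelvin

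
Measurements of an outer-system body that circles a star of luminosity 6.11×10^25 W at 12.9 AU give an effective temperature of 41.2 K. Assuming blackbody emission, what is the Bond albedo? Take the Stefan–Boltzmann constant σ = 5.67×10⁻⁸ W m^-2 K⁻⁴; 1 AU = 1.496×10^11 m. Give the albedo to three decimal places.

d = 12.9 × 1.496×10^11 m = 1.930×10^12 m.
Flux at the orbit: S = L/(4πd²) = 6.11×10^25/(4π·(1.93×10^12)²) = 1.306 W m^-2.
From σT⁴ = S(1−α)/4 we invert for α: 1−α = 4σT⁴/S.
4σT⁴ = 4·5.67×10⁻⁸·(41.2)⁴ = 0.6535 W m^-2.
Hence α = 1 − 0.6535/1.306 = 0.4995.

0.499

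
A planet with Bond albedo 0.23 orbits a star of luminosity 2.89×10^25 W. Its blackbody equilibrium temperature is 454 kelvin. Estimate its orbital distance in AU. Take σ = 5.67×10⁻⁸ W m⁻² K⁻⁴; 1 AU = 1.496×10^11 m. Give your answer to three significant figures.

0.0906 AU

Required flux: S = 4σT⁴/(1−α) = 12510 W m⁻².
From L = 4πd²S, d = √(2.89×10^25/(4π·12510)) = 1.356×10^10 m = 0.09062 AU.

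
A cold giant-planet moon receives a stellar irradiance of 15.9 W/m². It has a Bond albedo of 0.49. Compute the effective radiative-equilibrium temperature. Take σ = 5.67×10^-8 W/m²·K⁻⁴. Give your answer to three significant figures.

77.3 K

The planet absorbs (1−α)S over its disc πR² and re-emits over 4πR², so the mean absorbed flux is (1−0.49)·15.90/4 = 2.027 W/m².
Balancing against σT⁴: T = (2.027/5.67×10⁻⁸)^(1/4) = 77.33 K.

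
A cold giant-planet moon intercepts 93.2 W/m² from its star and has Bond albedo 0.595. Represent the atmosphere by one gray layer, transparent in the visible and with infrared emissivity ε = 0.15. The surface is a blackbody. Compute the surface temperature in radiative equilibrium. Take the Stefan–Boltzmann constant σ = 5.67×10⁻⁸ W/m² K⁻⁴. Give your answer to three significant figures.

116 K

Effective emission temperature (TOA balance): σT_e⁴ = S(1−α)/4 = 9.437 W/m² → T_e = 113.6 K.
For a single slab of emissivity ε, T_s⁴ = 2T_e⁴/(2−ε); thus T_s = 113.6·(1.081)^(1/4) = 115.8 K.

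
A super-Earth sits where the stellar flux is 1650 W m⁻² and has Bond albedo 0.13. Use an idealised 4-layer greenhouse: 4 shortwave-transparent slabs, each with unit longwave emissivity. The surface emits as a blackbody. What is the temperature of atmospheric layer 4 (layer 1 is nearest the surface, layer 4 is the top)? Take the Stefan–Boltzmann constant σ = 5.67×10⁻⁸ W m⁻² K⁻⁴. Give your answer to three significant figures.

282 kelvin

Top-of-atmosphere balance: σT_e⁴ = S(1−α)/4 = 358.9 W m⁻² → T_e = 282.1 K.
The net upward flux σT_e⁴ is constant between every pair of levels, so T_k⁴ = (N+1−k)T_e⁴.
T_4 = (1)^(1/4)·282.1 = 282.1 K.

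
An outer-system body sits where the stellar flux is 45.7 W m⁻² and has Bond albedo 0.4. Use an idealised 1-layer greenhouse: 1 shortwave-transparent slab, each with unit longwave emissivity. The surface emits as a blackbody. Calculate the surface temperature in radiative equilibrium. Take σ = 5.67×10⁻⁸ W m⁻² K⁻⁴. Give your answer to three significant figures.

125 kelvin

Top-of-atmosphere balance: σT_e⁴ = S(1−α)/4 = 6.855 W m⁻² → T_e = 104.9 K.
For an N-layer opaque stack, T_s⁴ = (N+1)T_e⁴, hence T_s = (2)^(1/4)×104.9 K = 124.7 K.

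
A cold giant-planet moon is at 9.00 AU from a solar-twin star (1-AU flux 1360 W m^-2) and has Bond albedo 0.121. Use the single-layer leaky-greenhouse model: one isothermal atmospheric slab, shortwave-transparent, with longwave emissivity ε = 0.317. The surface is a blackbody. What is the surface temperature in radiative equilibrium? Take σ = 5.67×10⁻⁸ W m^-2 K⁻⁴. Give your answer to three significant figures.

93.8 kelvin

Irradiance scales as 1/d², so S = 1360 W m^-2 × (1/9.00)² = 16.79 W m^-2.
At the top of the atmosphere, σT_e⁴ = S(1−α)/4 = 3.690 W m^-2, giving T_e = 89.82 K.
For a single slab of emissivity ε, T_s⁴ = 2T_e⁴/(2−ε); thus T_s = 89.82·(1.188)^(1/4) = 93.77 K.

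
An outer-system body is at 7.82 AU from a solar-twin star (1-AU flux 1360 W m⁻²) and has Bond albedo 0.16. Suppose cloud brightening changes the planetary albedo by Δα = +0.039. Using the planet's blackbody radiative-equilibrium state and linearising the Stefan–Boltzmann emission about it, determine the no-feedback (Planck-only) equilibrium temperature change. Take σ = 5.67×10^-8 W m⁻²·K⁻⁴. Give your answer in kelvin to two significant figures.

-1.1 kelvin

By the inverse-square law, S = 1360/7.82² = 22.24 W m⁻².
The baseline emission temperature is T_e = 95.27 K.
TOA radiative forcing: ΔF = −S·Δα/4 = −22.24·(+0.039)/4 = -0.2168 W m⁻².
Linearising σT⁴ gives d(σT⁴)/dT = 4σT_e³ = 0.1961 W m⁻² per K.
ΔT₀ = ΔF/λ_P = -0.2168/0.1961 = -1.11 K.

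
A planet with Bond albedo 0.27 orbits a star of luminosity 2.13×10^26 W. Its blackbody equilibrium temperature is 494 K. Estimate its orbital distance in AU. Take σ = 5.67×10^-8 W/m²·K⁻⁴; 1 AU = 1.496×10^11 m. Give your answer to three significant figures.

0.202 AU

Energy balance gives S = 4σT⁴/(1−α) = 18500 W/m².
Then d = [L/(4πS)]^(1/2) = 3.027×10^10 m, i.e. 0.2023 AU.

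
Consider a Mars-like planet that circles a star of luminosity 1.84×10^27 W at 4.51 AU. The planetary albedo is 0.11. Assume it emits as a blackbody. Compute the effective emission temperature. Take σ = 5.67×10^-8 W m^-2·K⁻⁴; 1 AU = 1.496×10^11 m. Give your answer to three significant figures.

188 K

d = 4.51 × 1.496×10^11 m = 6.747×10^11 m.
Spreading L over a sphere of radius d: S = 1.84×10^27/(4π·6.75×10^11²) = 321.7 W m^-2.
Absorbed flux (global mean): S(1−α)/4 = 321.7·0.89/4 = 71.57 W m^-2.
Balancing against σT⁴: T = (71.57/5.67×10⁻⁸)^(1/4) = 188.5 K.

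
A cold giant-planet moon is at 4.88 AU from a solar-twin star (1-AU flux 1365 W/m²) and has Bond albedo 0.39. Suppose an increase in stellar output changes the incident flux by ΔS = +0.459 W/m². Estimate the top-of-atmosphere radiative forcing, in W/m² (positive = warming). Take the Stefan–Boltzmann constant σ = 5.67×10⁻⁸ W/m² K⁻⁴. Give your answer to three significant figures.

0.0700 W/m²

By the inverse-square law, S = 1365/4.88² = 57.32 W/m².
Only a fraction (1−α) is absorbed and it's spread over 4πR², so ΔF = (1−α)ΔS/4 = 0.07000 W/m².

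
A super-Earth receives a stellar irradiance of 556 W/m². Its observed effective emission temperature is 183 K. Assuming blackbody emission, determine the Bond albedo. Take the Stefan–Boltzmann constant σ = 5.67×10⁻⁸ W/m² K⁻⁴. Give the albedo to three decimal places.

Energy balance: S(1−α)/4 = σT⁴, so 1−α = 4σT⁴/S.
σT⁴ = 63.59 W/m², so 4σT⁴ = 254.4 W/m².
1−α = 254.4/556.0 = 0.4575, so α = 0.5425.

0.543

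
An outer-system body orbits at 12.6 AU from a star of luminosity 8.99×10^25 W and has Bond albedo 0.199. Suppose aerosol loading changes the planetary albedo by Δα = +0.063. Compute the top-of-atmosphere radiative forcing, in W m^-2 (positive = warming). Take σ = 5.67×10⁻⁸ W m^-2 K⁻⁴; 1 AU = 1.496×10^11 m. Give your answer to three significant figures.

-0.0317 W m^-2

Orbital distance: d = 12.6 AU = 1.885×10^12 m.
Flux at the orbit: S = L/(4πd²) = 8.99×10^25/(4π·(1.88×10^12)²) = 2.013 W m^-2.
ΔF = −(S/4)Δα = −(2.013/4)×(+0.063) = -0.03171 W m^-2.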